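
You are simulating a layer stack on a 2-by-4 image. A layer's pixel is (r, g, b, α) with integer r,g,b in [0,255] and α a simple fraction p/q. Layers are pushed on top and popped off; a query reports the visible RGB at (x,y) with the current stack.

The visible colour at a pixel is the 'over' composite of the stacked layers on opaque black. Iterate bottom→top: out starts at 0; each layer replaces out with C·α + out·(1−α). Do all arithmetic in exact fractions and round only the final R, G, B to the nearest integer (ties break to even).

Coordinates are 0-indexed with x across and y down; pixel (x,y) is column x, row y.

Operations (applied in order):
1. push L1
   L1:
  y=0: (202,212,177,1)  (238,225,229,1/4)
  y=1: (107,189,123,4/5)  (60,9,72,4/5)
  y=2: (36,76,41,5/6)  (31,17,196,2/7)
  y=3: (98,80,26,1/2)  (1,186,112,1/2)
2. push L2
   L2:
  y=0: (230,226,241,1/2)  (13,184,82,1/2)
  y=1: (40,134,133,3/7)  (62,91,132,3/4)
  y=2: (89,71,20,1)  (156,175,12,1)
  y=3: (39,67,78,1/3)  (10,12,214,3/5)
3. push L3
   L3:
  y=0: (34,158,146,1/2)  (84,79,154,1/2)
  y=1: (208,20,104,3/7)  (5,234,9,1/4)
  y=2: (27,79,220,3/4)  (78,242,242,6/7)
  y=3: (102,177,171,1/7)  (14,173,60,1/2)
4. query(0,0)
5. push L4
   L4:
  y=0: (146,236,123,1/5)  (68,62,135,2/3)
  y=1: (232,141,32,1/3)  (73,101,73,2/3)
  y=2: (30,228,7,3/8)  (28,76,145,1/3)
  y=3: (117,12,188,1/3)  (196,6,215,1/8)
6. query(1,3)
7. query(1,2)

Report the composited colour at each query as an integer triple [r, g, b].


query (0,0) [L1,L2,L3] — begin 0,0,0
L1 α=1: [202, 212, 177]
L2 α=1/2: [216, 219, 209]
L3 α=1/2: [125, 377/2, 355/2]
= [125, 188, 178]

at x=1,y=3 over L1,L2,L3,L4:
+L1 (α=1/2) → [1/2, 93, 56]
+L2 (α=3/5) → [31/5, 222/5, 754/5]
+L3 (α=1/2) → [101/10, 1087/10, 527/5]
+L4 (α=1/8) → [2667/80, 7669/80, 1191/10]
rounded: [33, 96, 119]

query (1,2) [L1,L2,L3,L4] — begin 0,0,0
L1 α=2/7: [62/7, 34/7, 56]
L2 α=1: [156, 175, 12]
L3 α=6/7: [624/7, 1627/7, 1464/7]
L4 α=1/3: [1444/21, 1262/7, 3943/21]
= [69, 180, 188]


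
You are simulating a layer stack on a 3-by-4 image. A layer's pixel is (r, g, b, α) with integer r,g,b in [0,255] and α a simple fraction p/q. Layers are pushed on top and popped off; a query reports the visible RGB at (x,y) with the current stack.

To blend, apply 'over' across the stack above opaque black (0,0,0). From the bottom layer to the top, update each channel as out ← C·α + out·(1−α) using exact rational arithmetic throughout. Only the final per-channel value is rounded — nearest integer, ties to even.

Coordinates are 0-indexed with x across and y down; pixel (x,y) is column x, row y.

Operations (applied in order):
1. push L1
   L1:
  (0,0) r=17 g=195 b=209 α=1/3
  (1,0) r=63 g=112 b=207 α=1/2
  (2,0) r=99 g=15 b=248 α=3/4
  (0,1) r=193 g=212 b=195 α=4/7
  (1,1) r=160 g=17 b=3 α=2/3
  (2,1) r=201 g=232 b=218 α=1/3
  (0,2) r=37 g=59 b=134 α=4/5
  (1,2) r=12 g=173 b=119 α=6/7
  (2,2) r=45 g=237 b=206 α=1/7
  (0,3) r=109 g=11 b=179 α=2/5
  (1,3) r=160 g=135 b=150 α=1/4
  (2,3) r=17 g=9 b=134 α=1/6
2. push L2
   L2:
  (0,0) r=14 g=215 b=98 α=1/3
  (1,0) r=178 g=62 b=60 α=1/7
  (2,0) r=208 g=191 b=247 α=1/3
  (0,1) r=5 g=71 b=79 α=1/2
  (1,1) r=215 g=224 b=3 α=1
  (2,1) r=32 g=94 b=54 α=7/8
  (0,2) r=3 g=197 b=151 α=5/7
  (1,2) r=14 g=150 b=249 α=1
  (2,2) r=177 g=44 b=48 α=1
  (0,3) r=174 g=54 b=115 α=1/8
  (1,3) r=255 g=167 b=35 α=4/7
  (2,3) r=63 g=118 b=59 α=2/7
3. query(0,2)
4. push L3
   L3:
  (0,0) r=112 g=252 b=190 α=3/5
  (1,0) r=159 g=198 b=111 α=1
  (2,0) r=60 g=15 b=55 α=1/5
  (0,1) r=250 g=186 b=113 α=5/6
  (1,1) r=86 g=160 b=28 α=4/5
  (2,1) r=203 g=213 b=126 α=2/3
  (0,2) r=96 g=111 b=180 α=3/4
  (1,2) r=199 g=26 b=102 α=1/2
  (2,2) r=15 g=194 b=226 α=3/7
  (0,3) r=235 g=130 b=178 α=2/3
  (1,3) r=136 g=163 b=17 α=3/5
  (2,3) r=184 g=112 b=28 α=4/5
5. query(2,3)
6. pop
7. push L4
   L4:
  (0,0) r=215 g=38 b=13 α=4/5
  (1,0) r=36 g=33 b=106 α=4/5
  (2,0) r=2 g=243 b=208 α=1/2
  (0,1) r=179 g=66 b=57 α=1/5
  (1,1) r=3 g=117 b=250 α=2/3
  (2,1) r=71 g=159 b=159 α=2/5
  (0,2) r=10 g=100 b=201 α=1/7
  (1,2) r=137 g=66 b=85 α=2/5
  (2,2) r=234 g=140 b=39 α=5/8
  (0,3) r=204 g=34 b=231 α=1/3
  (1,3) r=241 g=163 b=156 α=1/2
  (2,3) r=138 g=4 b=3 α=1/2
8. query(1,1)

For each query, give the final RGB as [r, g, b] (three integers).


at x=0,y=2 over L1,L2:
L1 α=4/5: [148/5, 236/5, 536/5]
L2 α=5/7: [53/5, 771/5, 4847/35]
→ [11, 154, 138]

at x=2,y=3 over L1,L2,L3:
after L1 α=1/6: [17/6, 3/2, 67/3]
after L2 α=2/7: [841/42, 487/14, 689/21]
after L3 α=4/5: [31753/210, 6759/70, 3041/105]
rounded: [151, 97, 29]

query (1,1) [L1,L2,L4] — begin 0,0,0
+L1 (α=2/3) → [320/3, 34/3, 2]
+L2 (α=1) → [215, 224, 3]
+L4 (α=2/3) → [221/3, 458/3, 503/3]
→ [74, 153, 168]


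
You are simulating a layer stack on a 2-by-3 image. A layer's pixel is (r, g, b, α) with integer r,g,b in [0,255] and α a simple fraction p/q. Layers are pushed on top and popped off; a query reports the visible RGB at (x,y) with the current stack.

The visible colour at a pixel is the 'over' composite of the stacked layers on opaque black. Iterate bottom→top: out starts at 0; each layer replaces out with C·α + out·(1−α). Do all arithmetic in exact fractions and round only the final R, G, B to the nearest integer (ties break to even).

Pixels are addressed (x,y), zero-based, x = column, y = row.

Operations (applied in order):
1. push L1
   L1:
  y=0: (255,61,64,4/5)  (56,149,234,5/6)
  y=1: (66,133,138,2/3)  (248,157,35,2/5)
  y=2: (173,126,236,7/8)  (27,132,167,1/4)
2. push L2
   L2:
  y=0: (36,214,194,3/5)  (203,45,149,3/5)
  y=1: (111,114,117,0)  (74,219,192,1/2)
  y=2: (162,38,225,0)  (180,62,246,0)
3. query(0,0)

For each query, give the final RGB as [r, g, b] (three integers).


query (0,0) [L1,L2] — begin 0,0,0
+L1 (α=4/5) → [204, 244/5, 256/5]
+L2 (α=3/5) → [516/5, 3698/25, 3422/25]
= [103, 148, 137]


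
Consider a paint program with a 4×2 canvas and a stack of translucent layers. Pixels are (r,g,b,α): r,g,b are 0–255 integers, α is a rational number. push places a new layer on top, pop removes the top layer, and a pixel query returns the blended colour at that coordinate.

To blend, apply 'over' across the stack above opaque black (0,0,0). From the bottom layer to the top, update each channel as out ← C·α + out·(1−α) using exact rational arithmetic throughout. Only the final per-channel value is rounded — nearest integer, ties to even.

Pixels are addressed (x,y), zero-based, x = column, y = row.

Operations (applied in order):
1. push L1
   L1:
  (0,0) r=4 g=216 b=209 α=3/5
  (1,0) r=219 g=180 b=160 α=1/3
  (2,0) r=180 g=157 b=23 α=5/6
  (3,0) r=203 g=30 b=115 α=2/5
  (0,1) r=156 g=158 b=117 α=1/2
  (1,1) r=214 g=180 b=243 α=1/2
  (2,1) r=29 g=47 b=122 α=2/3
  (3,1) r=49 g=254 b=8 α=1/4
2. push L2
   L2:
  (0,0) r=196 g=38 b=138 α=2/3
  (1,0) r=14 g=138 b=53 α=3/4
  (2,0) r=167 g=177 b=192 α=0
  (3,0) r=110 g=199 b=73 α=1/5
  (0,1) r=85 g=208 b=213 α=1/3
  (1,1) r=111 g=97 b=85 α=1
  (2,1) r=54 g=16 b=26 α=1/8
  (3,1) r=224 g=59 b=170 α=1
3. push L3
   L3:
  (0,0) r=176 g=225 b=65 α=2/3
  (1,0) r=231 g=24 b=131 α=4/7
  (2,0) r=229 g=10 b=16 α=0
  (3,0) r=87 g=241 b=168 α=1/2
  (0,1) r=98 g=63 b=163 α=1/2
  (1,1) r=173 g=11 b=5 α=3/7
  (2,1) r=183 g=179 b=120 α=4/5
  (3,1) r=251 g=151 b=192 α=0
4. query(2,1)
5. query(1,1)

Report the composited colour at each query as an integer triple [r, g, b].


(2,1) stack=L1,L2,L3; from [0,0,0]:
L1 α=2/3: [58/3, 94/3, 244/3]
L2 α=1/8: [71/3, 353/12, 893/12]
L3 α=4/5: [2267/15, 1789/12, 6653/60]
→ [151, 149, 111]

(1,1) stack=L1,L2,L3; from [0,0,0]:
L1 α=1/2: [107, 90, 243/2]
L2 α=1: [111, 97, 85]
L3 α=3/7: [963/7, 421/7, 355/7]
rounded: [138, 60, 51]


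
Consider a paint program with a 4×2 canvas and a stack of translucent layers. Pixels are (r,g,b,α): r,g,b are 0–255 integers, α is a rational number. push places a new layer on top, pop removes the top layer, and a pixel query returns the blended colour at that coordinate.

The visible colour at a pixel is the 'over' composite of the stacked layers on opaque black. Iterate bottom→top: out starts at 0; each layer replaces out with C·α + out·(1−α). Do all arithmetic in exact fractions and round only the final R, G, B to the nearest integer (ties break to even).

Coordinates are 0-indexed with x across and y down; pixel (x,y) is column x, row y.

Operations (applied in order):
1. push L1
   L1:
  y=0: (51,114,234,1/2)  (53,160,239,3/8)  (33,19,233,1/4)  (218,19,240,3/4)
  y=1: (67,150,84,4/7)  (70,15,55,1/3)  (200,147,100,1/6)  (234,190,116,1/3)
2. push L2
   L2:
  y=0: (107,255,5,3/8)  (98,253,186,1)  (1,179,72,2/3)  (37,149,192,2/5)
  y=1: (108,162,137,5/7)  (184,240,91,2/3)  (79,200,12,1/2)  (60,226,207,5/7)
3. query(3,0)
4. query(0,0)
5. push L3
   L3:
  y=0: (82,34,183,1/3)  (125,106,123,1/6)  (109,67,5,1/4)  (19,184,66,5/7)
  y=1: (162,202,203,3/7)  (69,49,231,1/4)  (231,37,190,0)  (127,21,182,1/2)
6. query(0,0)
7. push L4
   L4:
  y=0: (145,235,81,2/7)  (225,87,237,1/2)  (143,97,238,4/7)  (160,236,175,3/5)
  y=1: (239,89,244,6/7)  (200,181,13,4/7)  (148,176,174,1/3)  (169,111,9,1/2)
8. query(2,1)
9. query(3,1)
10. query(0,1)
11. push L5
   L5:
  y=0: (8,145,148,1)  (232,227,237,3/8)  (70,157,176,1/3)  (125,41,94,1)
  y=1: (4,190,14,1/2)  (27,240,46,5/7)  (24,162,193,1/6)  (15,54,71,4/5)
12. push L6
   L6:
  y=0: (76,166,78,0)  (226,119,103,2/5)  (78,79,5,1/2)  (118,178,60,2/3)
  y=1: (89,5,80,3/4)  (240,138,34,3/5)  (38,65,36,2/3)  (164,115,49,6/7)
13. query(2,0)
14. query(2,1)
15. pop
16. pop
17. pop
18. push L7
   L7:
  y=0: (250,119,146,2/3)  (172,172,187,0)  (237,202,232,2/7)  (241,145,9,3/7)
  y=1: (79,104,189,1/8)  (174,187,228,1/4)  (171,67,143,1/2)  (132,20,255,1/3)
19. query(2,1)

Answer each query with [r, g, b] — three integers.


at x=3,y=0 over L1,L2:
L1 α=3/4: [327/2, 57/4, 180]
L2 α=2/5: [1129/10, 1363/20, 924/5]
→ [113, 68, 185]

at x=0,y=0 over L1,L2:
L1 α=1/2: [51/2, 57, 117]
L2 α=3/8: [897/16, 525/4, 75]
rounded: [56, 131, 75]

at x=0,y=0 over L1,L2,L3:
+L1 (α=1/2) → [51/2, 57, 117]
+L2 (α=3/8) → [897/16, 525/4, 75]
+L3 (α=1/3) → [1553/24, 593/6, 111]
rounded: [65, 99, 111]

at x=2,y=1 over L1,L2,L3,L4:
L1 α=1/6: [100/3, 49/2, 50/3]
L2 α=1/2: [337/6, 449/4, 43/3]
L3 α=0: [337/6, 449/4, 43/3]
L4 α=1/3: [781/9, 267/2, 608/9]
→ [87, 134, 68]

at x=3,y=1 over L1,L2,L3,L4:
after L1 α=1/3: [78, 190/3, 116/3]
after L2 α=5/7: [456/7, 3770/21, 3337/21]
after L3 α=1/2: [1345/14, 4211/42, 7159/42]
after L4 α=1/2: [3711/28, 8873/84, 7537/84]
rounded: [133, 106, 90]

at x=0,y=1 over L1,L2,L3,L4:
+L1 (α=4/7) → [268/7, 600/7, 48]
+L2 (α=5/7) → [4316/49, 6870/49, 781/7]
+L3 (α=3/7) → [41078/343, 57174/343, 7387/49]
+L4 (α=6/7) → [532940/2401, 240336/2401, 79123/343]
= [222, 100, 231]

(2,0) stack=L1,L2,L3,L4,L5,L6; from [0,0,0]:
+L1 (α=1/4) → [33/4, 19/4, 233/4]
+L2 (α=2/3) → [41/12, 1451/12, 809/12]
+L3 (α=1/4) → [477/16, 1719/16, 829/16]
+L4 (α=4/7) → [10583/112, 11365/112, 17719/112]
+L5 (α=1/3) → [14503/168, 6719/56, 27575/168]
+L6 (α=1/2) → [27607/336, 11143/112, 28415/336]
rounded: [82, 99, 85]

(2,1) stack=L1,L2,L3,L4,L5,L6; from [0,0,0]:
after L1 α=1/6: [100/3, 49/2, 50/3]
after L2 α=1/2: [337/6, 449/4, 43/3]
after L3 α=0: [337/6, 449/4, 43/3]
after L4 α=1/3: [781/9, 267/2, 608/9]
after L5 α=1/6: [4121/54, 553/4, 4777/54]
after L6 α=2/3: [8225/162, 1073/12, 8665/162]
= [51, 89, 53]

query (2,1) [L1,L2,L3,L7] — begin 0,0,0
+L1 (α=1/6) → [100/3, 49/2, 50/3]
+L2 (α=1/2) → [337/6, 449/4, 43/3]
+L3 (α=0) → [337/6, 449/4, 43/3]
+L7 (α=1/2) → [1363/12, 717/8, 236/3]
rounded: [114, 90, 79]


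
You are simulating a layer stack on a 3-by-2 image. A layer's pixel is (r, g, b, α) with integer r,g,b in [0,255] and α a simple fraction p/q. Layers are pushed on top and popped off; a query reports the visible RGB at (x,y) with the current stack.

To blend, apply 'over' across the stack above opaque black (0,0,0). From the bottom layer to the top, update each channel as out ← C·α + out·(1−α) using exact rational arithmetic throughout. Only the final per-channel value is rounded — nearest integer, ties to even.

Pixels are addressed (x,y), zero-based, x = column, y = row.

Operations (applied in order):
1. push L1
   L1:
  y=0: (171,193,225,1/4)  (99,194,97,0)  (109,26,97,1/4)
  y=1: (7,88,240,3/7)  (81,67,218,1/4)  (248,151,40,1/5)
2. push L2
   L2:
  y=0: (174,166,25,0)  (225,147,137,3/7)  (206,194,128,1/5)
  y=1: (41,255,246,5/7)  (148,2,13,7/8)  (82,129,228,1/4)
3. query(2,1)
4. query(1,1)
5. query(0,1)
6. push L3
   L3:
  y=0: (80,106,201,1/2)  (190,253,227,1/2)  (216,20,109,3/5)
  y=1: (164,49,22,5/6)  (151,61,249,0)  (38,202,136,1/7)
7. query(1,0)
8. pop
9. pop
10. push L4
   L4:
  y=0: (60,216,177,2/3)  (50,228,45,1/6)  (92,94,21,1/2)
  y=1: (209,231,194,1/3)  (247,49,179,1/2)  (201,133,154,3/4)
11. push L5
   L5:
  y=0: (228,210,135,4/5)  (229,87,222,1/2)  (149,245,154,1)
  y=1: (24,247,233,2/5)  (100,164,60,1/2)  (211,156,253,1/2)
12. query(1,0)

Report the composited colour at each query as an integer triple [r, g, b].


query (2,1) [L1,L2] — begin 0,0,0
after L1 α=1/5: [248/5, 151/5, 8]
after L2 α=1/4: [577/10, 549/10, 63]
→ [58, 55, 63]

at x=1,y=1 over L1,L2:
after L1 α=1/4: [81/4, 67/4, 109/2]
after L2 α=7/8: [4225/32, 123/32, 291/16]
= [132, 4, 18]

query (0,1) [L1,L2] — begin 0,0,0
L1 α=3/7: [3, 264/7, 720/7]
L2 α=5/7: [211/7, 9453/49, 10050/49]
→ [30, 193, 205]

(1,0) stack=L1,L2,L3; from [0,0,0]:
+L1 (α=0) → [0, 0, 0]
+L2 (α=3/7) → [675/7, 63, 411/7]
+L3 (α=1/2) → [2005/14, 158, 1000/7]
= [143, 158, 143]

at x=1,y=0 over L1,L4,L5:
after L1 α=0: [0, 0, 0]
after L4 α=1/6: [25/3, 38, 15/2]
after L5 α=1/2: [356/3, 125/2, 459/4]
rounded: [119, 62, 115]


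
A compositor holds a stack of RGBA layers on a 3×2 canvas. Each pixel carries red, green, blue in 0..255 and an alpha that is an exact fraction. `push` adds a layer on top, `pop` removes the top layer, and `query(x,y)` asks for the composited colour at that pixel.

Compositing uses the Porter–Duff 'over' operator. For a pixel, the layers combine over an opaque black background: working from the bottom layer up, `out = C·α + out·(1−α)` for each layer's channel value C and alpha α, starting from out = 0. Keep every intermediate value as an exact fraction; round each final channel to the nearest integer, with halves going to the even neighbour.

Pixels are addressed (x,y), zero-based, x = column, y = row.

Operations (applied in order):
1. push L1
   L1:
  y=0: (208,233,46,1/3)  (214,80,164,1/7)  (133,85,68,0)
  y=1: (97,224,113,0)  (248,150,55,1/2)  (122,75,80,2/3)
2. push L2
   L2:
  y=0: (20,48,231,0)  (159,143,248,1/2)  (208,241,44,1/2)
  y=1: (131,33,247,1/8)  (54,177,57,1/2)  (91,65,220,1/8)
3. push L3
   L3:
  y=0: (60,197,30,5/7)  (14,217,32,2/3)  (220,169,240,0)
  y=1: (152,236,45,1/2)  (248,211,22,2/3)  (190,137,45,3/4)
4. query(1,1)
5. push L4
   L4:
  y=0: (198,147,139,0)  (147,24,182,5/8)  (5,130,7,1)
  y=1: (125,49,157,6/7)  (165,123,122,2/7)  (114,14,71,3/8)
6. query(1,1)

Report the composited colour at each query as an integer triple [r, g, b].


query (1,1) [L1,L2,L3] — begin 0,0,0
L1 α=1/2: [124, 75, 55/2]
L2 α=1/2: [89, 126, 169/4]
L3 α=2/3: [195, 548/3, 115/4]
= [195, 183, 29]

at x=1,y=1 over L1,L2,L3,L4:
after L1 α=1/2: [124, 75, 55/2]
after L2 α=1/2: [89, 126, 169/4]
after L3 α=2/3: [195, 548/3, 115/4]
after L4 α=2/7: [1305/7, 3478/21, 1551/28]
→ [186, 166, 55]


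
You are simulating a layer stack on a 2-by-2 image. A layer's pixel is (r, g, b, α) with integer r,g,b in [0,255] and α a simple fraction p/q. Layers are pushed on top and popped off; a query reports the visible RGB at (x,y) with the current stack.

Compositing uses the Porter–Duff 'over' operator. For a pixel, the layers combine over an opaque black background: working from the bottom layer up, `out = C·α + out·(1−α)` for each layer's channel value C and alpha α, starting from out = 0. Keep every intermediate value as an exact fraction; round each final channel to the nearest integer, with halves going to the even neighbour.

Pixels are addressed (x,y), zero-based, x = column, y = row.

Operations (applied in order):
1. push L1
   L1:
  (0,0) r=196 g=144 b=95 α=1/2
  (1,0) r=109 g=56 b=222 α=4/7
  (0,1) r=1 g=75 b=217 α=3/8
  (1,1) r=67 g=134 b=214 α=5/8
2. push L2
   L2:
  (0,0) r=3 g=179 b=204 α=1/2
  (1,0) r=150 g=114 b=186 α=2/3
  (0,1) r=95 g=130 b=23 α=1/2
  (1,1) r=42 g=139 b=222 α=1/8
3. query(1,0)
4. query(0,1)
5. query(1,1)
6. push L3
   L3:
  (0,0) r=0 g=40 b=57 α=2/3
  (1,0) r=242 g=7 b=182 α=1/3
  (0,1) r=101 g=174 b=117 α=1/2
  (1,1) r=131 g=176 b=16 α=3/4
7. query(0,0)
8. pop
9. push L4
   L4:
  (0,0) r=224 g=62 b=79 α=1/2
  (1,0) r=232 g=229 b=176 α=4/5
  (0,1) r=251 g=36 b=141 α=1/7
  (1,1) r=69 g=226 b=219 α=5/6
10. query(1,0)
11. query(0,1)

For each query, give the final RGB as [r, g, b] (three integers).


(1,0) stack=L1,L2; from [0,0,0]:
L1 α=4/7: [436/7, 32, 888/7]
L2 α=2/3: [2536/21, 260/3, 1164/7]
→ [121, 87, 166]

query (0,1) [L1,L2] — begin 0,0,0
after L1 α=3/8: [3/8, 225/8, 651/8]
after L2 α=1/2: [763/16, 1265/16, 835/16]
→ [48, 79, 52]

query (1,1) [L1,L2] — begin 0,0,0
L1 α=5/8: [335/8, 335/4, 535/4]
L2 α=1/8: [2681/64, 2901/32, 4633/32]
→ [42, 91, 145]

query (0,0) [L1,L2,L3] — begin 0,0,0
L1 α=1/2: [98, 72, 95/2]
L2 α=1/2: [101/2, 251/2, 503/4]
L3 α=2/3: [101/6, 137/2, 959/12]
→ [17, 68, 80]

at x=1,y=0 over L1,L2,L4:
after L1 α=4/7: [436/7, 32, 888/7]
after L2 α=2/3: [2536/21, 260/3, 1164/7]
after L4 α=4/5: [22024/105, 3008/15, 6092/35]
= [210, 201, 174]

(0,1) stack=L1,L2,L4; from [0,0,0]:
+L1 (α=3/8) → [3/8, 225/8, 651/8]
+L2 (α=1/2) → [763/16, 1265/16, 835/16]
+L4 (α=1/7) → [4297/56, 4083/56, 519/8]
= [77, 73, 65]


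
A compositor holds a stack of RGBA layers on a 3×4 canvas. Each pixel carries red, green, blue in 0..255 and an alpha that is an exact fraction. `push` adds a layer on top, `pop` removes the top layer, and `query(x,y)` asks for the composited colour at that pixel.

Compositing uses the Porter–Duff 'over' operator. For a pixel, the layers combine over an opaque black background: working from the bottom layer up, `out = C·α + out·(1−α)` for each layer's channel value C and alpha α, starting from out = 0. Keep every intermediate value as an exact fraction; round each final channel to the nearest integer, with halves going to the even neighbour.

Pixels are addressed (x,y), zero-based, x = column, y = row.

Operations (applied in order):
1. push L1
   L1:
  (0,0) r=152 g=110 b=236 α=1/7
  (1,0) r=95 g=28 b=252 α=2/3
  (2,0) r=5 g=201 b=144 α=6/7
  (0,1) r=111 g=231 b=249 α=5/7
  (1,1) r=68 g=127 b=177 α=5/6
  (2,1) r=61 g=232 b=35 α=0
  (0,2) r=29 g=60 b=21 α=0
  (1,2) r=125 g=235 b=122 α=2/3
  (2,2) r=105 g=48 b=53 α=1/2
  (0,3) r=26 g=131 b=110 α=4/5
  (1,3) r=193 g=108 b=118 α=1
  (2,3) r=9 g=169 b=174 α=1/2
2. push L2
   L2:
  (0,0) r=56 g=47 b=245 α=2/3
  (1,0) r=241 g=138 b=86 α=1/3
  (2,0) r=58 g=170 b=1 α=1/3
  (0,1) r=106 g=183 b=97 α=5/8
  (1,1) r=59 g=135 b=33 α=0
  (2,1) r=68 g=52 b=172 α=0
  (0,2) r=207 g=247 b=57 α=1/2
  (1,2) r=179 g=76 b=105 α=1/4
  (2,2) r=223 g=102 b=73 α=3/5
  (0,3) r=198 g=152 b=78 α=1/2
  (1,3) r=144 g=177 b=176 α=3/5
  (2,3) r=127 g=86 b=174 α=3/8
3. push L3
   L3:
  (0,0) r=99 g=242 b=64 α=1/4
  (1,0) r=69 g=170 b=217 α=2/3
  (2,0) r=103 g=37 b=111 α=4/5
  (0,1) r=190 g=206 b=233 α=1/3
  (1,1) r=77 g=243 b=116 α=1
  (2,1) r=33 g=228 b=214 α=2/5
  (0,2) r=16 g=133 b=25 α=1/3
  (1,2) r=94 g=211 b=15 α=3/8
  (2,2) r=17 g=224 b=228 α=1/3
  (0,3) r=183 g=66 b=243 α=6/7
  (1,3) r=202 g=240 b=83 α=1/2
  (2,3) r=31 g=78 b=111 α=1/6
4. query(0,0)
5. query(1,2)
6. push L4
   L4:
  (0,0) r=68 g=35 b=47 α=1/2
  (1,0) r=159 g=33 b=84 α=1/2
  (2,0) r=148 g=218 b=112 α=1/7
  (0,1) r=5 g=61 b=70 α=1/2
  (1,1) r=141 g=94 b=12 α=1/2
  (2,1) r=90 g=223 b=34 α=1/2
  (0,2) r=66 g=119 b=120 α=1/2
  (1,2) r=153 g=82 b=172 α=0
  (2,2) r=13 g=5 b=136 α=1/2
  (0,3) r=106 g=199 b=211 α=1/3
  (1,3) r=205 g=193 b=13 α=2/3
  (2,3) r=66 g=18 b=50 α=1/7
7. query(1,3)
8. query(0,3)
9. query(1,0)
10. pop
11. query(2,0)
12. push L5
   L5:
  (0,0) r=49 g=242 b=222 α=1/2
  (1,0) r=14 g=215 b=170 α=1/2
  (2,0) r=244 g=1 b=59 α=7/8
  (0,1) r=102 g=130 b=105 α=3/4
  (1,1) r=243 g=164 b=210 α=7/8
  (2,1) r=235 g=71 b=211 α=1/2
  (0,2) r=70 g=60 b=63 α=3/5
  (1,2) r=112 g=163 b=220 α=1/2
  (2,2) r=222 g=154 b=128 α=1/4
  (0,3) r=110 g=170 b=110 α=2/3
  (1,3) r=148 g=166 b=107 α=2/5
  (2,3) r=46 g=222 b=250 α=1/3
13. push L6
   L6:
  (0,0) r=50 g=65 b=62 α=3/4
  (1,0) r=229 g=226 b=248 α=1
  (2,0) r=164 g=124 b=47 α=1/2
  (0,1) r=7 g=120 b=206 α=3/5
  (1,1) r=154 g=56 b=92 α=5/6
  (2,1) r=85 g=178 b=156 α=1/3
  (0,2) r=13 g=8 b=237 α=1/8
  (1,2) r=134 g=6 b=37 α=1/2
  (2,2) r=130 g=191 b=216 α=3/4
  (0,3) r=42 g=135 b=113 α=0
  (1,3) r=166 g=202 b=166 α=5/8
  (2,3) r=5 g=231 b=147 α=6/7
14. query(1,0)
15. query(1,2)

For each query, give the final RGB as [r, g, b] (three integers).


query (0,0) [L1,L2,L3] — begin 0,0,0
+L1 (α=1/7) → [152/7, 110/7, 236/7]
+L2 (α=2/3) → [312/7, 256/7, 1222/7]
+L3 (α=1/4) → [1629/28, 1231/14, 2057/14]
rounded: [58, 88, 147]

query (1,2) [L1,L2,L3] — begin 0,0,0
L1 α=2/3: [250/3, 470/3, 244/3]
L2 α=1/4: [429/4, 273/2, 349/4]
L3 α=3/8: [3273/32, 2631/16, 1925/32]
rounded: [102, 164, 60]

at x=1,y=3 over L1,L2,L3,L4:
after L1 α=1: [193, 108, 118]
after L2 α=3/5: [818/5, 747/5, 764/5]
after L3 α=1/2: [914/5, 1947/10, 1179/10]
after L4 α=2/3: [988/5, 5807/30, 1439/30]
= [198, 194, 48]

at x=0,y=3 over L1,L2,L3,L4:
L1 α=4/5: [104/5, 524/5, 88]
L2 α=1/2: [547/5, 642/5, 83]
L3 α=6/7: [6037/35, 2622/35, 1541/7]
L4 α=1/3: [15784/105, 12209/105, 4559/21]
= [150, 116, 217]

(1,0) stack=L1,L2,L3,L4; from [0,0,0]:
+L1 (α=2/3) → [190/3, 56/3, 168]
+L2 (α=1/3) → [1103/9, 526/9, 422/3]
+L3 (α=2/3) → [2345/27, 3586/27, 1724/9]
+L4 (α=1/2) → [3319/27, 4477/54, 1240/9]
→ [123, 83, 138]

query (2,0) [L1,L2,L3] — begin 0,0,0
after L1 α=6/7: [30/7, 1206/7, 864/7]
after L2 α=1/3: [466/21, 3602/21, 1735/21]
after L3 α=4/5: [9118/105, 1342/21, 11059/105]
→ [87, 64, 105]

(1,0) stack=L1,L2,L3,L5,L6; from [0,0,0]:
+L1 (α=2/3) → [190/3, 56/3, 168]
+L2 (α=1/3) → [1103/9, 526/9, 422/3]
+L3 (α=2/3) → [2345/27, 3586/27, 1724/9]
+L5 (α=1/2) → [2723/54, 9391/54, 1627/9]
+L6 (α=1) → [229, 226, 248]
= [229, 226, 248]

query (1,2) [L1,L2,L3,L5,L6] — begin 0,0,0
after L1 α=2/3: [250/3, 470/3, 244/3]
after L2 α=1/4: [429/4, 273/2, 349/4]
after L3 α=3/8: [3273/32, 2631/16, 1925/32]
after L5 α=1/2: [6857/64, 5239/32, 8965/64]
after L6 α=1/2: [15433/128, 5431/64, 11333/128]
→ [121, 85, 89]


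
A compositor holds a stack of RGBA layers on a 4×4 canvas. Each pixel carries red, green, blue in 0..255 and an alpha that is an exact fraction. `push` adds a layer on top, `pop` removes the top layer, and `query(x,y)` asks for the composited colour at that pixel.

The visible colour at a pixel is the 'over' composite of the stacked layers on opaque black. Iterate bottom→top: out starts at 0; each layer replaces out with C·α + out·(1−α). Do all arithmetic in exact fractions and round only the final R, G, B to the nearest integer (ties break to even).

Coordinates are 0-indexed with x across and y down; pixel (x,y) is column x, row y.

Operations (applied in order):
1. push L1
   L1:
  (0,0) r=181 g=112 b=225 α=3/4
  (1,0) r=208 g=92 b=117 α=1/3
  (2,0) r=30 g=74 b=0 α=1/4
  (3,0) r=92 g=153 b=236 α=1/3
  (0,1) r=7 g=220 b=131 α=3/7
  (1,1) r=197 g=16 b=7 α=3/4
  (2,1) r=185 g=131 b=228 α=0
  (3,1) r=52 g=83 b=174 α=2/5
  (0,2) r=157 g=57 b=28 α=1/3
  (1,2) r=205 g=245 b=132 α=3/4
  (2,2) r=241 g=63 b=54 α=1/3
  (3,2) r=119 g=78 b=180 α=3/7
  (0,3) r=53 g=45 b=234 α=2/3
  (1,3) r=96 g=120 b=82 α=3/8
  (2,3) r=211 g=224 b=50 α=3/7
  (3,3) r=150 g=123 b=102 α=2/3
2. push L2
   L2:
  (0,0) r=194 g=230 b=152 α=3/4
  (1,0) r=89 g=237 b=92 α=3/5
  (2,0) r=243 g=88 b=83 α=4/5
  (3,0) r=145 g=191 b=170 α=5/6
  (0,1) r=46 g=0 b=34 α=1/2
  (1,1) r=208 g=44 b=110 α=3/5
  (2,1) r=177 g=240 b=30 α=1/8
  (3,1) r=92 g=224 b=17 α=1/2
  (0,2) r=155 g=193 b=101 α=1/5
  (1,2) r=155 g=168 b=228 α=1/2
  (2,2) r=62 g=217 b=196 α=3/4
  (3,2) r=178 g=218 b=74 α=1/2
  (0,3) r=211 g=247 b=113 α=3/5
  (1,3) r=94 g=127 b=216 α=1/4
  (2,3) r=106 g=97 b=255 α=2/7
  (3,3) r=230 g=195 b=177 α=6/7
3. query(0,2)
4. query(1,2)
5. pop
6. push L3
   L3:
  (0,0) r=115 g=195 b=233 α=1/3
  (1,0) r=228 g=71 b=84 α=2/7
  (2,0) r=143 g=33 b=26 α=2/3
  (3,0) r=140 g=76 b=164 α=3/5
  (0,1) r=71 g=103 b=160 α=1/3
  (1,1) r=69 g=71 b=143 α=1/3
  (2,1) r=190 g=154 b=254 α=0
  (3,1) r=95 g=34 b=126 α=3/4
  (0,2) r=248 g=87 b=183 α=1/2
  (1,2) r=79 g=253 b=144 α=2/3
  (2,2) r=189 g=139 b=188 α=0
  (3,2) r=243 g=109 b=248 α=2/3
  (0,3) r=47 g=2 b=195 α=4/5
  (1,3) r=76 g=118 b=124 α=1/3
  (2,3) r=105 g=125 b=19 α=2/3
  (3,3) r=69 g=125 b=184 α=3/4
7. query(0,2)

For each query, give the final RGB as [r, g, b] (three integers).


query (0,2) [L1,L2] — begin 0,0,0
+L1 (α=1/3) → [157/3, 19, 28/3]
+L2 (α=1/5) → [1093/15, 269/5, 83/3]
= [73, 54, 28]

(1,2) stack=L1,L2; from [0,0,0]:
L1 α=3/4: [615/4, 735/4, 99]
L2 α=1/2: [1235/8, 1407/8, 327/2]
= [154, 176, 164]

(0,2) stack=L1,L3; from [0,0,0]:
L1 α=1/3: [157/3, 19, 28/3]
L3 α=1/2: [901/6, 53, 577/6]
→ [150, 53, 96]


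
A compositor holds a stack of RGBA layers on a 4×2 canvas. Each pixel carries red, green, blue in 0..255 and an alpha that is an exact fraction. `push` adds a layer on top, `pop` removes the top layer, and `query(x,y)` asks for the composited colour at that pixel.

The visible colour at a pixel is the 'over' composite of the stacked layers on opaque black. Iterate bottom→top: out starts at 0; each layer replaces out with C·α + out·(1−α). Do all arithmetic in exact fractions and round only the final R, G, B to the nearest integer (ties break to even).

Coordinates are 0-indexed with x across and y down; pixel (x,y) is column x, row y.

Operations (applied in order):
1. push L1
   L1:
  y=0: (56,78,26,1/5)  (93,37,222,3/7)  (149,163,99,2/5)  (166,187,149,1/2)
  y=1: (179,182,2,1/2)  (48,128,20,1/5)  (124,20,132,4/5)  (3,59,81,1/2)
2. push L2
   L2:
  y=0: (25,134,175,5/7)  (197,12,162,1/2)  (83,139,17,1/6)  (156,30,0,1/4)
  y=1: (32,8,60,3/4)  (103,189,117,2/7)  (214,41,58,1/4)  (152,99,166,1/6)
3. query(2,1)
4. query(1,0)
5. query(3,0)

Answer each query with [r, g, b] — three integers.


query (2,1) [L1,L2] — begin 0,0,0
after L1 α=4/5: [496/5, 16, 528/5]
after L2 α=1/4: [1279/10, 89/4, 937/10]
→ [128, 22, 94]

at x=1,y=0 over L1,L2:
L1 α=3/7: [279/7, 111/7, 666/7]
L2 α=1/2: [829/7, 195/14, 900/7]
→ [118, 14, 129]

(3,0) stack=L1,L2; from [0,0,0]:
L1 α=1/2: [83, 187/2, 149/2]
L2 α=1/4: [405/4, 621/8, 447/8]
→ [101, 78, 56]


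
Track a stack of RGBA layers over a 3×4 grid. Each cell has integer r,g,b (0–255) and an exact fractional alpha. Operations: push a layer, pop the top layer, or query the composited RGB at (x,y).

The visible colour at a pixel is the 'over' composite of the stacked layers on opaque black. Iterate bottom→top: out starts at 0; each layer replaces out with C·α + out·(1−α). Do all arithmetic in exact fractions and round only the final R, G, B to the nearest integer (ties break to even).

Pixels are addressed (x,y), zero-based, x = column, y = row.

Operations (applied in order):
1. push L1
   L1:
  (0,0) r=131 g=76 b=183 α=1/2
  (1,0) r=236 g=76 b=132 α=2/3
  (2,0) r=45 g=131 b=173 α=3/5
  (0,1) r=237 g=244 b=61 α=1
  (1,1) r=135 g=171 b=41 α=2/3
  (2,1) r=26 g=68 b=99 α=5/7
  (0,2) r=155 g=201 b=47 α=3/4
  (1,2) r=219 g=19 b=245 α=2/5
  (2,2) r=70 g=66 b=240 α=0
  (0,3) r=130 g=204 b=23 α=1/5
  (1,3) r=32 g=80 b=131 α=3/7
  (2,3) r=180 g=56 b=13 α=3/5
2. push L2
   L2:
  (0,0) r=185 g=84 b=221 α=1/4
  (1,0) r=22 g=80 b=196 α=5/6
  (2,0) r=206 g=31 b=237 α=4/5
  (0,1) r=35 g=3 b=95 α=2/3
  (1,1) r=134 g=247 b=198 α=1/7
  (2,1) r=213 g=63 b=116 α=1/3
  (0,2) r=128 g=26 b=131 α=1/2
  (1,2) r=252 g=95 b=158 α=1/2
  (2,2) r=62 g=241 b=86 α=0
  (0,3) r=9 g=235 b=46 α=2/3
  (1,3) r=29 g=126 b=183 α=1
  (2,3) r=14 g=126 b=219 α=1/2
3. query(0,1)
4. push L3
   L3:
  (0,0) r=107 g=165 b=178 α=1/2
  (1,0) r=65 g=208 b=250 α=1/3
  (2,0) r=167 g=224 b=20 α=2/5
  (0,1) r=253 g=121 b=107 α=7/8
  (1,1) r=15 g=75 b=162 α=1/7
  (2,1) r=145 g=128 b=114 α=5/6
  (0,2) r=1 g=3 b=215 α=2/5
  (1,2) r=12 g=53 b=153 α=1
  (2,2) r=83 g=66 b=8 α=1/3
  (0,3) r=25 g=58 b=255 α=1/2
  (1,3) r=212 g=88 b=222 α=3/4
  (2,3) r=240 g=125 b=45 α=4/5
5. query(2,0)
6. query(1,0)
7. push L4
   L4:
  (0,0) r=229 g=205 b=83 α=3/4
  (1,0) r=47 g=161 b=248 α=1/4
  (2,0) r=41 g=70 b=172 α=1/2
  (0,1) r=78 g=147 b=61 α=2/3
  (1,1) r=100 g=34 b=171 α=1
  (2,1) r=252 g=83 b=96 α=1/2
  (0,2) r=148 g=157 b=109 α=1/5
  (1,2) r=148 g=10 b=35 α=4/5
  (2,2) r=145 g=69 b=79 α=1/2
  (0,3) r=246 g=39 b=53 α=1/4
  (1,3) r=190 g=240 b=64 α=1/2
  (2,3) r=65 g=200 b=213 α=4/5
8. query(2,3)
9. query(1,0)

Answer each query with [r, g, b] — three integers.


(0,1) stack=L1,L2; from [0,0,0]:
after L1 α=1: [237, 244, 61]
after L2 α=2/3: [307/3, 250/3, 251/3]
→ [102, 83, 84]

at x=2,y=0 over L1,L2,L3:
after L1 α=3/5: [27, 393/5, 519/5]
after L2 α=4/5: [851/5, 1013/25, 5259/25]
after L3 α=2/5: [4223/25, 14239/125, 16777/125]
= [169, 114, 134]

at x=1,y=0 over L1,L2,L3:
L1 α=2/3: [472/3, 152/3, 88]
L2 α=5/6: [401/9, 676/9, 178]
L3 α=1/3: [1387/27, 3224/27, 202]
= [51, 119, 202]

(2,3) stack=L1,L2,L3,L4; from [0,0,0]:
after L1 α=3/5: [108, 168/5, 39/5]
after L2 α=1/2: [61, 399/5, 567/5]
after L3 α=4/5: [1021/5, 2899/25, 1467/25]
after L4 α=4/5: [2321/25, 22899/125, 22767/125]
→ [93, 183, 182]

query (1,0) [L1,L2,L3,L4] — begin 0,0,0
L1 α=2/3: [472/3, 152/3, 88]
L2 α=5/6: [401/9, 676/9, 178]
L3 α=1/3: [1387/27, 3224/27, 202]
L4 α=1/4: [905/18, 4673/36, 427/2]
→ [50, 130, 214]


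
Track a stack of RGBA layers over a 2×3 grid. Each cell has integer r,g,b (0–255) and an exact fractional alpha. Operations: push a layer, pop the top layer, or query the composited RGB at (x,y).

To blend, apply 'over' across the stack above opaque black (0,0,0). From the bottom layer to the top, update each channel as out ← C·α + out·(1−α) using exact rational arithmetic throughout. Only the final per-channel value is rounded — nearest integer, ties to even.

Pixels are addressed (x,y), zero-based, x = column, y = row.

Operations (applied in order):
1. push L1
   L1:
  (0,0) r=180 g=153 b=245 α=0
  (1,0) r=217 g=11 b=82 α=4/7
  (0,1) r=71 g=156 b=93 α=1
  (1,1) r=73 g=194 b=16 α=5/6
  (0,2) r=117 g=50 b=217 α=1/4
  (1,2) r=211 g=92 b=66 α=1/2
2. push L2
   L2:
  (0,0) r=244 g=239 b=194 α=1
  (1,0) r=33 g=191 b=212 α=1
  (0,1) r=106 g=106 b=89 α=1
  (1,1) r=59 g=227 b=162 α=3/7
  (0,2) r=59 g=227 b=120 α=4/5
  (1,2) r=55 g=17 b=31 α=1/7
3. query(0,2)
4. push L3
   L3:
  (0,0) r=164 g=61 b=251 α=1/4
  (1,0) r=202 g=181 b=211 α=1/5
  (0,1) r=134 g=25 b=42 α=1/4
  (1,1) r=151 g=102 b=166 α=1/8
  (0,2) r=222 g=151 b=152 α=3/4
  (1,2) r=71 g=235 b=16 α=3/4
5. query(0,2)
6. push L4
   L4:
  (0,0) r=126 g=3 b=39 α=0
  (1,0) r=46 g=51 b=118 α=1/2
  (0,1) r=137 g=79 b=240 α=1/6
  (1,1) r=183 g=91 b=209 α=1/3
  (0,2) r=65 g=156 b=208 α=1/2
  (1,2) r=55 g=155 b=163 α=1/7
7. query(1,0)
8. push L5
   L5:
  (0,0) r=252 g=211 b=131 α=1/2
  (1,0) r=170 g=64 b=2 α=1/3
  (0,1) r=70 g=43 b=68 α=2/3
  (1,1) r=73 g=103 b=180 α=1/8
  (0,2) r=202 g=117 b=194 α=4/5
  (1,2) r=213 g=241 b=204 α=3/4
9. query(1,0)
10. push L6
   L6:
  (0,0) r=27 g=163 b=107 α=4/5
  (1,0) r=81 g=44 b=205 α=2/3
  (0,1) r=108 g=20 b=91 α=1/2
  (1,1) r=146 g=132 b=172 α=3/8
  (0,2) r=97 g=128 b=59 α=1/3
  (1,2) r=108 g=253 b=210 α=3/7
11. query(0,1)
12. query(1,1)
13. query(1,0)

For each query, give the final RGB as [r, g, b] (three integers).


(0,2) stack=L1,L2; from [0,0,0]:
L1 α=1/4: [117/4, 25/2, 217/4]
L2 α=4/5: [1061/20, 1841/10, 2137/20]
= [53, 184, 107]

(0,2) stack=L1,L2,L3; from [0,0,0]:
L1 α=1/4: [117/4, 25/2, 217/4]
L2 α=4/5: [1061/20, 1841/10, 2137/20]
L3 α=3/4: [14381/80, 6371/40, 11257/80]
rounded: [180, 159, 141]

(1,0) stack=L1,L2,L3,L4; from [0,0,0]:
L1 α=4/7: [124, 44/7, 328/7]
L2 α=1: [33, 191, 212]
L3 α=1/5: [334/5, 189, 1059/5]
L4 α=1/2: [282/5, 120, 1649/10]
= [56, 120, 165]

(1,0) stack=L1,L2,L3,L4,L5; from [0,0,0]:
after L1 α=4/7: [124, 44/7, 328/7]
after L2 α=1: [33, 191, 212]
after L3 α=1/5: [334/5, 189, 1059/5]
after L4 α=1/2: [282/5, 120, 1649/10]
after L5 α=1/3: [1414/15, 304/3, 553/5]
= [94, 101, 111]

query (0,1) [L1,L2,L3,L4,L5,L6] — begin 0,0,0
L1 α=1: [71, 156, 93]
L2 α=1: [106, 106, 89]
L3 α=1/4: [113, 343/4, 309/4]
L4 α=1/6: [117, 677/8, 835/8]
L5 α=2/3: [257/3, 455/8, 641/8]
L6 α=1/2: [581/6, 615/16, 1369/16]
rounded: [97, 38, 86]

(1,1) stack=L1,L2,L3,L4,L5,L6; from [0,0,0]:
+L1 (α=5/6) → [365/6, 485/3, 40/3]
+L2 (α=3/7) → [1261/21, 569/3, 1618/21]
+L3 (α=1/8) → [857/12, 4289/24, 529/6]
+L4 (α=1/3) → [1955/18, 5381/36, 1156/9]
+L5 (α=1/8) → [14999/144, 41375/288, 1214/9]
+L6 (α=3/8) → [138067/1152, 320923/2304, 5357/36]
rounded: [120, 139, 149]

query (1,0) [L1,L2,L3,L4,L5,L6] — begin 0,0,0
after L1 α=4/7: [124, 44/7, 328/7]
after L2 α=1: [33, 191, 212]
after L3 α=1/5: [334/5, 189, 1059/5]
after L4 α=1/2: [282/5, 120, 1649/10]
after L5 α=1/3: [1414/15, 304/3, 553/5]
after L6 α=2/3: [3844/45, 568/9, 2603/15]
= [85, 63, 174]


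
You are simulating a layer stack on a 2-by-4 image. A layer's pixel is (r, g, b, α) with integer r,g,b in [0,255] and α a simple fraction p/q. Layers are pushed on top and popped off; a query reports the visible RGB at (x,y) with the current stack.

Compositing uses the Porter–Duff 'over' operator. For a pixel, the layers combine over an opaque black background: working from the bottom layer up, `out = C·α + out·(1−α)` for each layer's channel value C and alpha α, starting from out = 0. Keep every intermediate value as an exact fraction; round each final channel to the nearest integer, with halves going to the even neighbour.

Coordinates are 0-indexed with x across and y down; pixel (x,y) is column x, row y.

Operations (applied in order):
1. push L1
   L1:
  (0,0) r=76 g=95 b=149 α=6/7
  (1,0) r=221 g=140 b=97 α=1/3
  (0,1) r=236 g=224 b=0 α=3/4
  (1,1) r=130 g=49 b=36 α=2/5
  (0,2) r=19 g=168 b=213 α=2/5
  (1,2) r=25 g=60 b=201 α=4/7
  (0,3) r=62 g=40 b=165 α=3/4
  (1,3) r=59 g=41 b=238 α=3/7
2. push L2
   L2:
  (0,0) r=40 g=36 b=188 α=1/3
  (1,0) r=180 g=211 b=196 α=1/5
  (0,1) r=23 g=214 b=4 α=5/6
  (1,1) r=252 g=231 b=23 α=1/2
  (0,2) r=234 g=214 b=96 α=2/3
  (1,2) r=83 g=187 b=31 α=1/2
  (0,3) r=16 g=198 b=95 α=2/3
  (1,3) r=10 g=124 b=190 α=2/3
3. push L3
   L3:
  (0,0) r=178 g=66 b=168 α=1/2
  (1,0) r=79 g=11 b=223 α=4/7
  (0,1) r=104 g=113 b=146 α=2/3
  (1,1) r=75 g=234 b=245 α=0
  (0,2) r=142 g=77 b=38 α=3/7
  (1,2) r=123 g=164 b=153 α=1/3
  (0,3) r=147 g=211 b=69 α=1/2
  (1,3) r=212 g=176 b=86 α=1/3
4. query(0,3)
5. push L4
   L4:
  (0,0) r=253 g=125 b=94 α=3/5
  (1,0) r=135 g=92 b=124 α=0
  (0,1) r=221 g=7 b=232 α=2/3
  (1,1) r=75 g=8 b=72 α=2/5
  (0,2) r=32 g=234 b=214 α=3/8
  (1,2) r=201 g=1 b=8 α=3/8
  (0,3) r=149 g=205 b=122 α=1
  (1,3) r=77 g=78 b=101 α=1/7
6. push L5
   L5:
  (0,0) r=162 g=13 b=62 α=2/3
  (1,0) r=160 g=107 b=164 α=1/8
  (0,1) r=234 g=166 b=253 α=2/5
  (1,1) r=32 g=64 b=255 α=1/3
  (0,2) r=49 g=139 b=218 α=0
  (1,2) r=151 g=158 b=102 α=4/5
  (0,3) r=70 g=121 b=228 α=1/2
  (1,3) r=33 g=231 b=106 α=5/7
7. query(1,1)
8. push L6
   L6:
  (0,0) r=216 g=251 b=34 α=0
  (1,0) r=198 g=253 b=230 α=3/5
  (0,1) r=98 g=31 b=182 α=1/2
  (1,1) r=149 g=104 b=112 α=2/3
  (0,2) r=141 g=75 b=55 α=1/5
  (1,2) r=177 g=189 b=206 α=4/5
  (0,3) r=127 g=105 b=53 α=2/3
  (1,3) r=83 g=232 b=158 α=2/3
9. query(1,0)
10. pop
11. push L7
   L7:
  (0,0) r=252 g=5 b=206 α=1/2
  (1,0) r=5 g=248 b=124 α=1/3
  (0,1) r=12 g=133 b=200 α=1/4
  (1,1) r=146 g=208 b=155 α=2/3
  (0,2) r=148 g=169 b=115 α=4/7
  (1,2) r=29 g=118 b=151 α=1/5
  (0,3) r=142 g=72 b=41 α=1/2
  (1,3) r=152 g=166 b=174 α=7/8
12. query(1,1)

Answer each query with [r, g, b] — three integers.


query (0,3) [L1,L2,L3] — begin 0,0,0
after L1 α=3/4: [93/2, 30, 495/4]
after L2 α=2/3: [157/6, 142, 1255/12]
after L3 α=1/2: [1039/12, 353/2, 2083/24]
→ [87, 176, 87]

at x=1,y=1 over L1,L2,L3,L4,L5:
+L1 (α=2/5) → [52, 98/5, 72/5]
+L2 (α=1/2) → [152, 1253/10, 187/10]
+L3 (α=0) → [152, 1253/10, 187/10]
+L4 (α=2/5) → [606/5, 3919/50, 2001/50]
+L5 (α=1/3) → [1372/15, 5519/75, 2792/25]
= [91, 74, 112]

at x=1,y=0 over L1,L2,L3,L4,L5,L6:
L1 α=1/3: [221/3, 140/3, 97/3]
L2 α=1/5: [1424/15, 1193/15, 976/15]
L3 α=4/7: [3004/35, 1413/35, 5436/35]
L4 α=0: [3004/35, 1413/35, 5436/35]
L5 α=1/8: [951/10, 487/10, 782/5]
L6 α=3/5: [3921/25, 4282/25, 5014/25]
rounded: [157, 171, 201]

(1,1) stack=L1,L2,L3,L4,L5,L7; from [0,0,0]:
+L1 (α=2/5) → [52, 98/5, 72/5]
+L2 (α=1/2) → [152, 1253/10, 187/10]
+L3 (α=0) → [152, 1253/10, 187/10]
+L4 (α=2/5) → [606/5, 3919/50, 2001/50]
+L5 (α=1/3) → [1372/15, 5519/75, 2792/25]
+L7 (α=2/3) → [5752/45, 36719/225, 3514/25]
= [128, 163, 141]


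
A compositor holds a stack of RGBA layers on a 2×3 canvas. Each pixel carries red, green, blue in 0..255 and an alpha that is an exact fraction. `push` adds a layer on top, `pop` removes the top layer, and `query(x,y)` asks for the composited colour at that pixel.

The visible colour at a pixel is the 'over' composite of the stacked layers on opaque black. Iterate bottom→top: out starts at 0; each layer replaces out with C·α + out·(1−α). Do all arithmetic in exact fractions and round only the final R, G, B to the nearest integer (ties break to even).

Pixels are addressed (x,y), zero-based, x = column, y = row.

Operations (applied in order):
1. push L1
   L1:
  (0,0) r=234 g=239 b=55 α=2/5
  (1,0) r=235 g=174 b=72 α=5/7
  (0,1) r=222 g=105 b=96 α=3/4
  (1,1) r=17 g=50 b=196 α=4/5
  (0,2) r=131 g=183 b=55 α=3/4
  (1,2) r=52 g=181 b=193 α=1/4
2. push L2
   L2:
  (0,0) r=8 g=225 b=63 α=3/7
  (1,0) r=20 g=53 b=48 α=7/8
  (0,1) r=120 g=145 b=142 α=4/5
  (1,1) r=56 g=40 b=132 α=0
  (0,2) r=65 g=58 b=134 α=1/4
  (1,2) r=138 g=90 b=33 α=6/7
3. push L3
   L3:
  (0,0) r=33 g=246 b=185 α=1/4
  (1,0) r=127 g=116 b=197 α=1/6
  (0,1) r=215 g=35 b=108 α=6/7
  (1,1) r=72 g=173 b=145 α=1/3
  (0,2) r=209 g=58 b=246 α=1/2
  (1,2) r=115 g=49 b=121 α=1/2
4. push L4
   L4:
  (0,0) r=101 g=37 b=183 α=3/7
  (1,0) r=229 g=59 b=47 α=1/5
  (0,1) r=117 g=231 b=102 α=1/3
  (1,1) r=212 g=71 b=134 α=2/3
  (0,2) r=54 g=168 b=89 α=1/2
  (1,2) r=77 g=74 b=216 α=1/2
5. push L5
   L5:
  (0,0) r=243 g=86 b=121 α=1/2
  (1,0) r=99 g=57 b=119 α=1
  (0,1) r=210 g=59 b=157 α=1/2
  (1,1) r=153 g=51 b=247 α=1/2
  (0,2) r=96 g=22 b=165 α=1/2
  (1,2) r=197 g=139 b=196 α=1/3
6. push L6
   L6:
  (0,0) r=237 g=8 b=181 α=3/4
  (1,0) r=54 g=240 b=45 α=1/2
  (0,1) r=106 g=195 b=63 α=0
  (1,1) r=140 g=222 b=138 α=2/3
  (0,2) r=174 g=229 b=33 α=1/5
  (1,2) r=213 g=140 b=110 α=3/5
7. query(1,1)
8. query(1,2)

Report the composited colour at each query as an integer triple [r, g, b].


query (1,1) [L1,L2,L3,L4,L5,L6] — begin 0,0,0
L1 α=4/5: [68/5, 40, 784/5]
L2 α=0: [68/5, 40, 784/5]
L3 α=1/3: [496/15, 253/3, 2293/15]
L4 α=2/3: [6856/45, 679/9, 6313/45]
L5 α=1/2: [13741/90, 569/9, 8714/45]
L6 α=2/3: [38941/270, 4565/27, 21134/135]
= [144, 169, 157]

at x=1,y=2 over L1,L2,L3,L4,L5,L6:
+L1 (α=1/4) → [13, 181/4, 193/4]
+L2 (α=6/7) → [841/7, 2341/28, 985/28]
+L3 (α=1/2) → [823/7, 3713/56, 4373/56]
+L4 (α=1/2) → [681/7, 7857/112, 16469/112]
+L5 (α=1/3) → [2741/21, 15641/168, 27445/168]
+L6 (α=3/5) → [18901/105, 50921/420, 11033/84]
→ [180, 121, 131]


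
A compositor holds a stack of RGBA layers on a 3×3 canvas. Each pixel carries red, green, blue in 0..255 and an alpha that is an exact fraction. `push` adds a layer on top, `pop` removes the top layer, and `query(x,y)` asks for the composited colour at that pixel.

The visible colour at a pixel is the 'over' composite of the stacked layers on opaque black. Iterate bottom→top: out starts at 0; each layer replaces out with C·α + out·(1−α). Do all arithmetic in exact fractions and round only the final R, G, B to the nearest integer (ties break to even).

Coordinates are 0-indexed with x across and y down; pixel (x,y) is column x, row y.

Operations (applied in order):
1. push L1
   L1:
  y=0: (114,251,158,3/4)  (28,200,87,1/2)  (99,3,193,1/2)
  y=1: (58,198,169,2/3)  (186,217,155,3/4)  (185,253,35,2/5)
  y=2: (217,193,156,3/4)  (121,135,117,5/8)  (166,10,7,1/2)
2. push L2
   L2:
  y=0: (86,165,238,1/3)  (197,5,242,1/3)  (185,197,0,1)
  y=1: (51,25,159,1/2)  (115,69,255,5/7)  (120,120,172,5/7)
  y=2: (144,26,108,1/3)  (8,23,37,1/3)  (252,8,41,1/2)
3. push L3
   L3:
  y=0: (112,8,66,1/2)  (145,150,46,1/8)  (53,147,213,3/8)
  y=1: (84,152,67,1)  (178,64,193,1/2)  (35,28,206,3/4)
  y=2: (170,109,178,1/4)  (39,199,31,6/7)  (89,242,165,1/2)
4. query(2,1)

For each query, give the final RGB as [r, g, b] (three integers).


(2,1) stack=L1,L2,L3; from [0,0,0]:
L1 α=2/5: [74, 506/5, 14]
L2 α=5/7: [748/7, 4012/35, 888/7]
L3 α=3/4: [1483/28, 1738/35, 2607/14]
rounded: [53, 50, 186]
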